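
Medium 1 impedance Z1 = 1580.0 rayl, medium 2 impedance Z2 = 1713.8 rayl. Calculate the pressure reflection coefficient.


Given values:
  Z1 = 1580.0 rayl, Z2 = 1713.8 rayl
Formula: R = (Z2 - Z1) / (Z2 + Z1)
Numerator: Z2 - Z1 = 1713.8 - 1580.0 = 133.8
Denominator: Z2 + Z1 = 1713.8 + 1580.0 = 3293.8
R = 133.8 / 3293.8 = 0.0406

0.0406


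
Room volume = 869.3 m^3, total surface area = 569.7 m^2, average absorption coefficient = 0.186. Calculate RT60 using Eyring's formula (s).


Given values:
  V = 869.3 m^3, S = 569.7 m^2, alpha = 0.186
Formula: RT60 = 0.161 * V / (-S * ln(1 - alpha))
Compute ln(1 - 0.186) = ln(0.814) = -0.205795
Denominator: -569.7 * -0.205795 = 117.2414
Numerator: 0.161 * 869.3 = 139.9573
RT60 = 139.9573 / 117.2414 = 1.194

1.194 s


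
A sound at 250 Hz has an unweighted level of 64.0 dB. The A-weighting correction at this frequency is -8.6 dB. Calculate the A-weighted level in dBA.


Given values:
  SPL = 64.0 dB
  A-weighting at 250 Hz = -8.6 dB
Formula: L_A = SPL + A_weight
L_A = 64.0 + (-8.6)
L_A = 55.4

55.4 dBA


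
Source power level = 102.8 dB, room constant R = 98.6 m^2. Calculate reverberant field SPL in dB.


Given values:
  Lw = 102.8 dB, R = 98.6 m^2
Formula: SPL = Lw + 10 * log10(4 / R)
Compute 4 / R = 4 / 98.6 = 0.040568
Compute 10 * log10(0.040568) = -13.9182
SPL = 102.8 + (-13.9182) = 88.88

88.88 dB


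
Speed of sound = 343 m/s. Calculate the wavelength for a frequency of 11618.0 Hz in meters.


Given values:
  c = 343 m/s, f = 11618.0 Hz
Formula: lambda = c / f
lambda = 343 / 11618.0
lambda = 0.0295

0.0295 m


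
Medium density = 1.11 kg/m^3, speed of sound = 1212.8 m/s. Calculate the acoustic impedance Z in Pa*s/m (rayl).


Given values:
  rho = 1.11 kg/m^3
  c = 1212.8 m/s
Formula: Z = rho * c
Z = 1.11 * 1212.8
Z = 1346.21

1346.21 rayl


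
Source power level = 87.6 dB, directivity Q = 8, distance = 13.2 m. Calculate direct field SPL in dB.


Given values:
  Lw = 87.6 dB, Q = 8, r = 13.2 m
Formula: SPL = Lw + 10 * log10(Q / (4 * pi * r^2))
Compute 4 * pi * r^2 = 4 * pi * 13.2^2 = 2189.5644
Compute Q / denom = 8 / 2189.5644 = 0.00365369
Compute 10 * log10(0.00365369) = -24.3727
SPL = 87.6 + (-24.3727) = 63.23

63.23 dB


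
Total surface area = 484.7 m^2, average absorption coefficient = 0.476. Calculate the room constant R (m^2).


Given values:
  S = 484.7 m^2, alpha = 0.476
Formula: R = S * alpha / (1 - alpha)
Numerator: 484.7 * 0.476 = 230.7172
Denominator: 1 - 0.476 = 0.524
R = 230.7172 / 0.524 = 440.3

440.3 m^2


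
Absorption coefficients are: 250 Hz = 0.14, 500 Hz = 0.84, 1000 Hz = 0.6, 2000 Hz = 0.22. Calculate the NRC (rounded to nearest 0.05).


Given values:
  a_250 = 0.14, a_500 = 0.84
  a_1000 = 0.6, a_2000 = 0.22
Formula: NRC = (a250 + a500 + a1000 + a2000) / 4
Sum = 0.14 + 0.84 + 0.6 + 0.22 = 1.8
NRC = 1.8 / 4 = 0.45
Rounded to nearest 0.05: 0.45

0.45


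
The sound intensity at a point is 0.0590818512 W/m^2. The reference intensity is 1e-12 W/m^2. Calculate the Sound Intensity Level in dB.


Given values:
  I = 0.0590818512 W/m^2
  I_ref = 1e-12 W/m^2
Formula: SIL = 10 * log10(I / I_ref)
Compute ratio: I / I_ref = 59081851200
Compute log10: log10(59081851200) = 10.771454
Multiply: SIL = 10 * 10.771454 = 107.71

107.71 dB


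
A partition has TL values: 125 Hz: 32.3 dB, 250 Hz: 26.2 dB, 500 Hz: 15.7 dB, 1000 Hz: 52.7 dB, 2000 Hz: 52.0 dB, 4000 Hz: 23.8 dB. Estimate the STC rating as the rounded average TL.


Given TL values at each frequency:
  125 Hz: 32.3 dB
  250 Hz: 26.2 dB
  500 Hz: 15.7 dB
  1000 Hz: 52.7 dB
  2000 Hz: 52.0 dB
  4000 Hz: 23.8 dB
Formula: STC ~ round(average of TL values)
Sum = 32.3 + 26.2 + 15.7 + 52.7 + 52.0 + 23.8 = 202.7
Average = 202.7 / 6 = 33.78
Rounded: 34

34


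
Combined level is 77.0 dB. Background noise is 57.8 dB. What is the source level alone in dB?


Given values:
  L_total = 77.0 dB, L_bg = 57.8 dB
Formula: L_source = 10 * log10(10^(L_total/10) - 10^(L_bg/10))
Convert to linear:
  10^(77.0/10) = 50118723.3627
  10^(57.8/10) = 602559.5861
Difference: 50118723.3627 - 602559.5861 = 49516163.7766
L_source = 10 * log10(49516163.7766) = 76.95

76.95 dB


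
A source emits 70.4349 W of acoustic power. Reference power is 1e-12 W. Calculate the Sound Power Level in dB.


Given values:
  W = 70.4349 W
  W_ref = 1e-12 W
Formula: SWL = 10 * log10(W / W_ref)
Compute ratio: W / W_ref = 70434900000000
Compute log10: log10(70434900000000) = 13.847788
Multiply: SWL = 10 * 13.847788 = 138.48

138.48 dB


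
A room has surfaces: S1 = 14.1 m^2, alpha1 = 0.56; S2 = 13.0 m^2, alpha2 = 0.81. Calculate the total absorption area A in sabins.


Given surfaces:
  Surface 1: 14.1 * 0.56 = 7.896
  Surface 2: 13.0 * 0.81 = 10.53
Formula: A = sum(Si * alpha_i)
A = 7.896 + 10.53
A = 18.43

18.43 sabins


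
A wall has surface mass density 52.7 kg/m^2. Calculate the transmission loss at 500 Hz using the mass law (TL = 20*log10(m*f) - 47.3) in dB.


Given values:
  m = 52.7 kg/m^2, f = 500 Hz
Formula: TL = 20 * log10(m * f) - 47.3
Compute m * f = 52.7 * 500 = 26350.0
Compute log10(26350.0) = 4.420781
Compute 20 * 4.420781 = 88.4156
TL = 88.4156 - 47.3 = 41.12

41.12 dB


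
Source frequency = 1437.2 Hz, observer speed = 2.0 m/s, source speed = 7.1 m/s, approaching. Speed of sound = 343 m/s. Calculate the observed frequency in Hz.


Given values:
  f_s = 1437.2 Hz, v_o = 2.0 m/s, v_s = 7.1 m/s
  Direction: approaching
Formula: f_o = f_s * (c + v_o) / (c - v_s)
Numerator: c + v_o = 343 + 2.0 = 345.0
Denominator: c - v_s = 343 - 7.1 = 335.9
f_o = 1437.2 * 345.0 / 335.9 = 1476.14

1476.14 Hz


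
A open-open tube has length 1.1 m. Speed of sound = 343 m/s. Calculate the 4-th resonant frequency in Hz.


Given values:
  Tube type: open-open, L = 1.1 m, c = 343 m/s, n = 4
Formula: f_n = n * c / (2 * L)
Compute 2 * L = 2 * 1.1 = 2.2
f = 4 * 343 / 2.2
f = 623.64

623.64 Hz


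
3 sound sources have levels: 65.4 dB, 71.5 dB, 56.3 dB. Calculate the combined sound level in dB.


Formula: L_total = 10 * log10( sum(10^(Li/10)) )
  Source 1: 10^(65.4/10) = 3467368.5045
  Source 2: 10^(71.5/10) = 14125375.4462
  Source 3: 10^(56.3/10) = 426579.5188
Sum of linear values = 18019323.4695
L_total = 10 * log10(18019323.4695) = 72.56

72.56 dB


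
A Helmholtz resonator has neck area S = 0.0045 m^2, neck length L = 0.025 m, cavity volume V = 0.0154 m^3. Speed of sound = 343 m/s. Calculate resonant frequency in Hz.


Given values:
  S = 0.0045 m^2, L = 0.025 m, V = 0.0154 m^3, c = 343 m/s
Formula: f = (c / (2*pi)) * sqrt(S / (V * L))
Compute V * L = 0.0154 * 0.025 = 0.000385
Compute S / (V * L) = 0.0045 / 0.000385 = 11.6883
Compute sqrt(11.6883) = 3.418816
Compute c / (2*pi) = 343 / 6.283185 = 54.590148
f = 54.590148 * 3.418816 = 186.63

186.63 Hz


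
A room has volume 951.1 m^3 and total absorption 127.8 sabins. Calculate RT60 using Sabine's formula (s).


Given values:
  V = 951.1 m^3
  A = 127.8 sabins
Formula: RT60 = 0.161 * V / A
Numerator: 0.161 * 951.1 = 153.1271
RT60 = 153.1271 / 127.8 = 1.198

1.198 s


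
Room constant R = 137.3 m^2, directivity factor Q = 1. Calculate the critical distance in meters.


Given values:
  R = 137.3 m^2, Q = 1
Formula: d_c = 0.141 * sqrt(Q * R)
Compute Q * R = 1 * 137.3 = 137.3
Compute sqrt(137.3) = 11.7175
d_c = 0.141 * 11.7175 = 1.652

1.652 m


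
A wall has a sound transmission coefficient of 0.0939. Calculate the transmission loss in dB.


Given values:
  tau = 0.0939
Formula: TL = 10 * log10(1 / tau)
Compute 1 / tau = 1 / 0.0939 = 10.6496
Compute log10(10.6496) = 1.027333
TL = 10 * 1.027333 = 10.27

10.27 dB


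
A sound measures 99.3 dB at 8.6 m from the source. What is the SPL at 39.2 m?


Given values:
  SPL1 = 99.3 dB, r1 = 8.6 m, r2 = 39.2 m
Formula: SPL2 = SPL1 - 20 * log10(r2 / r1)
Compute ratio: r2 / r1 = 39.2 / 8.6 = 4.5581
Compute log10: log10(4.5581) = 0.658784
Compute drop: 20 * 0.658784 = 13.1757
SPL2 = 99.3 - 13.1757 = 86.12

86.12 dB


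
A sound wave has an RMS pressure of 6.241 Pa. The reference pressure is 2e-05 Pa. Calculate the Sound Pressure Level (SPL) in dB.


Given values:
  p = 6.241 Pa
  p_ref = 2e-05 Pa
Formula: SPL = 20 * log10(p / p_ref)
Compute ratio: p / p_ref = 6.241 / 2e-05 = 312050
Compute log10: log10(312050) = 5.494224
Multiply: SPL = 20 * 5.494224 = 109.88

109.88 dB


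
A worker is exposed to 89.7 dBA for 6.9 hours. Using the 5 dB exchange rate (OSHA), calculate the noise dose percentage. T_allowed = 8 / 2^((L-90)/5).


Given values:
  L = 89.7 dBA, T = 6.9 hours
Formula: T_allowed = 8 / 2^((L - 90) / 5)
Compute exponent: (89.7 - 90) / 5 = -0.06
Compute 2^(-0.06) = 0.959264
T_allowed = 8 / 0.959264 = 8.339727 hours
Dose = (T / T_allowed) * 100
Dose = (6.9 / 8.339727) * 100 = 82.74

82.74 %


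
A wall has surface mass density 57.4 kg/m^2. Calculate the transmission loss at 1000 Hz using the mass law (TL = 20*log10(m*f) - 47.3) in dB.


Given values:
  m = 57.4 kg/m^2, f = 1000 Hz
Formula: TL = 20 * log10(m * f) - 47.3
Compute m * f = 57.4 * 1000 = 57400.0
Compute log10(57400.0) = 4.758912
Compute 20 * 4.758912 = 95.1782
TL = 95.1782 - 47.3 = 47.88

47.88 dB


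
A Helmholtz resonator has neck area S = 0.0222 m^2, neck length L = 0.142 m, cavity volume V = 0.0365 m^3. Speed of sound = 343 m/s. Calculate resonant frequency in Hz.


Given values:
  S = 0.0222 m^2, L = 0.142 m, V = 0.0365 m^3, c = 343 m/s
Formula: f = (c / (2*pi)) * sqrt(S / (V * L))
Compute V * L = 0.0365 * 0.142 = 0.005183
Compute S / (V * L) = 0.0222 / 0.005183 = 4.2832
Compute sqrt(4.2832) = 2.069589
Compute c / (2*pi) = 343 / 6.283185 = 54.590148
f = 54.590148 * 2.069589 = 112.98

112.98 Hz


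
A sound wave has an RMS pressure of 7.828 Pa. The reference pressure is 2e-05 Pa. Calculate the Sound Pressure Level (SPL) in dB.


Given values:
  p = 7.828 Pa
  p_ref = 2e-05 Pa
Formula: SPL = 20 * log10(p / p_ref)
Compute ratio: p / p_ref = 7.828 / 2e-05 = 391400
Compute log10: log10(391400) = 5.592621
Multiply: SPL = 20 * 5.592621 = 111.85

111.85 dB


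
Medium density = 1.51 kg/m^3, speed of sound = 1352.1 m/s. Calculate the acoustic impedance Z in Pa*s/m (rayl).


Given values:
  rho = 1.51 kg/m^3
  c = 1352.1 m/s
Formula: Z = rho * c
Z = 1.51 * 1352.1
Z = 2041.67

2041.67 rayl


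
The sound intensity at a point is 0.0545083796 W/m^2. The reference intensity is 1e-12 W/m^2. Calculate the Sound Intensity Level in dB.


Given values:
  I = 0.0545083796 W/m^2
  I_ref = 1e-12 W/m^2
Formula: SIL = 10 * log10(I / I_ref)
Compute ratio: I / I_ref = 54508379600
Compute log10: log10(54508379600) = 10.736463
Multiply: SIL = 10 * 10.736463 = 107.36

107.36 dB


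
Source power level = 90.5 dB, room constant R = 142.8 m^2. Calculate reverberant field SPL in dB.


Given values:
  Lw = 90.5 dB, R = 142.8 m^2
Formula: SPL = Lw + 10 * log10(4 / R)
Compute 4 / R = 4 / 142.8 = 0.028011
Compute 10 * log10(0.028011) = -15.5267
SPL = 90.5 + (-15.5267) = 74.97

74.97 dB


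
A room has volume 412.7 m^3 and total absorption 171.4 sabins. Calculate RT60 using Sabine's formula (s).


Given values:
  V = 412.7 m^3
  A = 171.4 sabins
Formula: RT60 = 0.161 * V / A
Numerator: 0.161 * 412.7 = 66.4447
RT60 = 66.4447 / 171.4 = 0.388

0.388 s


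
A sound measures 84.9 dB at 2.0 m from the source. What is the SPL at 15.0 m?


Given values:
  SPL1 = 84.9 dB, r1 = 2.0 m, r2 = 15.0 m
Formula: SPL2 = SPL1 - 20 * log10(r2 / r1)
Compute ratio: r2 / r1 = 15.0 / 2.0 = 7.5
Compute log10: log10(7.5) = 0.875061
Compute drop: 20 * 0.875061 = 17.5012
SPL2 = 84.9 - 17.5012 = 67.4

67.4 dB


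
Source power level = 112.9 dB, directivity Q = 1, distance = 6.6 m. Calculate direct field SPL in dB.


Given values:
  Lw = 112.9 dB, Q = 1, r = 6.6 m
Formula: SPL = Lw + 10 * log10(Q / (4 * pi * r^2))
Compute 4 * pi * r^2 = 4 * pi * 6.6^2 = 547.3911
Compute Q / denom = 1 / 547.3911 = 0.00182685
Compute 10 * log10(0.00182685) = -27.383
SPL = 112.9 + (-27.383) = 85.52

85.52 dB


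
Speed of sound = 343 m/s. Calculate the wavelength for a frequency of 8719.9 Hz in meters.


Given values:
  c = 343 m/s, f = 8719.9 Hz
Formula: lambda = c / f
lambda = 343 / 8719.9
lambda = 0.0393

0.0393 m


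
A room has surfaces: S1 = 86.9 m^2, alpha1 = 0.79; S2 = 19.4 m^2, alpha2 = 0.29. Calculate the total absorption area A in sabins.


Given surfaces:
  Surface 1: 86.9 * 0.79 = 68.651
  Surface 2: 19.4 * 0.29 = 5.626
Formula: A = sum(Si * alpha_i)
A = 68.651 + 5.626
A = 74.28

74.28 sabins


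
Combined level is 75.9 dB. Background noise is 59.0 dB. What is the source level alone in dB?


Given values:
  L_total = 75.9 dB, L_bg = 59.0 dB
Formula: L_source = 10 * log10(10^(L_total/10) - 10^(L_bg/10))
Convert to linear:
  10^(75.9/10) = 38904514.4994
  10^(59.0/10) = 794328.2347
Difference: 38904514.4994 - 794328.2347 = 38110186.2647
L_source = 10 * log10(38110186.2647) = 75.81

75.81 dB


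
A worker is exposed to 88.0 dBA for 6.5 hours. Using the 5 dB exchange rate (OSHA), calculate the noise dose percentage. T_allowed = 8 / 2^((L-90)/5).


Given values:
  L = 88.0 dBA, T = 6.5 hours
Formula: T_allowed = 8 / 2^((L - 90) / 5)
Compute exponent: (88.0 - 90) / 5 = -0.4
Compute 2^(-0.4) = 0.757858
T_allowed = 8 / 0.757858 = 10.556067 hours
Dose = (T / T_allowed) * 100
Dose = (6.5 / 10.556067) * 100 = 61.58

61.58 %


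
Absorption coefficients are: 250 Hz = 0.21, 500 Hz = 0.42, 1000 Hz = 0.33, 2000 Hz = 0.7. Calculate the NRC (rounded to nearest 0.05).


Given values:
  a_250 = 0.21, a_500 = 0.42
  a_1000 = 0.33, a_2000 = 0.7
Formula: NRC = (a250 + a500 + a1000 + a2000) / 4
Sum = 0.21 + 0.42 + 0.33 + 0.7 = 1.66
NRC = 1.66 / 4 = 0.415
Rounded to nearest 0.05: 0.4

0.4


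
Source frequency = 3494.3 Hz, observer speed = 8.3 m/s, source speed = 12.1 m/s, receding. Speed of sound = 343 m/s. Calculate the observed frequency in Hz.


Given values:
  f_s = 3494.3 Hz, v_o = 8.3 m/s, v_s = 12.1 m/s
  Direction: receding
Formula: f_o = f_s * (c - v_o) / (c + v_s)
Numerator: c - v_o = 343 - 8.3 = 334.7
Denominator: c + v_s = 343 + 12.1 = 355.1
f_o = 3494.3 * 334.7 / 355.1 = 3293.56

3293.56 Hz


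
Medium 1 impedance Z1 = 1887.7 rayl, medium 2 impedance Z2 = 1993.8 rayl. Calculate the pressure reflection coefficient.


Given values:
  Z1 = 1887.7 rayl, Z2 = 1993.8 rayl
Formula: R = (Z2 - Z1) / (Z2 + Z1)
Numerator: Z2 - Z1 = 1993.8 - 1887.7 = 106.1
Denominator: Z2 + Z1 = 1993.8 + 1887.7 = 3881.5
R = 106.1 / 3881.5 = 0.0273

0.0273


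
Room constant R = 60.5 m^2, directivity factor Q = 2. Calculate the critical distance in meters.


Given values:
  R = 60.5 m^2, Q = 2
Formula: d_c = 0.141 * sqrt(Q * R)
Compute Q * R = 2 * 60.5 = 121.0
Compute sqrt(121.0) = 11.0
d_c = 0.141 * 11.0 = 1.551

1.551 m


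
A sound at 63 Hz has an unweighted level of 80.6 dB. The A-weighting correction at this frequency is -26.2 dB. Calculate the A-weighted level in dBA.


Given values:
  SPL = 80.6 dB
  A-weighting at 63 Hz = -26.2 dB
Formula: L_A = SPL + A_weight
L_A = 80.6 + (-26.2)
L_A = 54.4

54.4 dBA


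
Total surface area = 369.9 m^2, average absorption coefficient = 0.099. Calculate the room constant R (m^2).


Given values:
  S = 369.9 m^2, alpha = 0.099
Formula: R = S * alpha / (1 - alpha)
Numerator: 369.9 * 0.099 = 36.6201
Denominator: 1 - 0.099 = 0.901
R = 36.6201 / 0.901 = 40.64

40.64 m^2


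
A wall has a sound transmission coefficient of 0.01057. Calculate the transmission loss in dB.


Given values:
  tau = 0.01057
Formula: TL = 10 * log10(1 / tau)
Compute 1 / tau = 1 / 0.01057 = 94.6074
Compute log10(94.6074) = 1.975925
TL = 10 * 1.975925 = 19.76

19.76 dB


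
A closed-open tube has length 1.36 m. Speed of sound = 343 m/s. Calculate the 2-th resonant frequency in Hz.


Given values:
  Tube type: closed-open, L = 1.36 m, c = 343 m/s, n = 2
Formula: f_n = (2n - 1) * c / (4 * L)
Compute 2n - 1 = 2*2 - 1 = 3
Compute 4 * L = 4 * 1.36 = 5.44
f = 3 * 343 / 5.44
f = 189.15

189.15 Hz


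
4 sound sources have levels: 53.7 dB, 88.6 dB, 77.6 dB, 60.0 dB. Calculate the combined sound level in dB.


Formula: L_total = 10 * log10( sum(10^(Li/10)) )
  Source 1: 10^(53.7/10) = 234422.8815
  Source 2: 10^(88.6/10) = 724435960.075
  Source 3: 10^(77.6/10) = 57543993.7337
  Source 4: 10^(60.0/10) = 1000000.0
Sum of linear values = 783214376.6902
L_total = 10 * log10(783214376.6902) = 88.94

88.94 dB


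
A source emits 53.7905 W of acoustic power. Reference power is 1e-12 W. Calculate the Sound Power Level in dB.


Given values:
  W = 53.7905 W
  W_ref = 1e-12 W
Formula: SWL = 10 * log10(W / W_ref)
Compute ratio: W / W_ref = 53790500000000
Compute log10: log10(53790500000000) = 13.730706
Multiply: SWL = 10 * 13.730706 = 137.31

137.31 dB


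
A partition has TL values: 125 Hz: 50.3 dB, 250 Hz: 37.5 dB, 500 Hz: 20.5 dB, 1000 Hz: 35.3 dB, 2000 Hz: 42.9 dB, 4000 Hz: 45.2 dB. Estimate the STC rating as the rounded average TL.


Given TL values at each frequency:
  125 Hz: 50.3 dB
  250 Hz: 37.5 dB
  500 Hz: 20.5 dB
  1000 Hz: 35.3 dB
  2000 Hz: 42.9 dB
  4000 Hz: 45.2 dB
Formula: STC ~ round(average of TL values)
Sum = 50.3 + 37.5 + 20.5 + 35.3 + 42.9 + 45.2 = 231.7
Average = 231.7 / 6 = 38.62
Rounded: 39

39


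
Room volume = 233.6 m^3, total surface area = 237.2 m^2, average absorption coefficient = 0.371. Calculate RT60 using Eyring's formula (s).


Given values:
  V = 233.6 m^3, S = 237.2 m^2, alpha = 0.371
Formula: RT60 = 0.161 * V / (-S * ln(1 - alpha))
Compute ln(1 - 0.371) = ln(0.629) = -0.463624
Denominator: -237.2 * -0.463624 = 109.9716
Numerator: 0.161 * 233.6 = 37.6096
RT60 = 37.6096 / 109.9716 = 0.342

0.342 s


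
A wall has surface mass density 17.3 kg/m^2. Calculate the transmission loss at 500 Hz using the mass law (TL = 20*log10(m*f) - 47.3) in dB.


Given values:
  m = 17.3 kg/m^2, f = 500 Hz
Formula: TL = 20 * log10(m * f) - 47.3
Compute m * f = 17.3 * 500 = 8650.0
Compute log10(8650.0) = 3.937016
Compute 20 * 3.937016 = 78.7403
TL = 78.7403 - 47.3 = 31.44

31.44 dB


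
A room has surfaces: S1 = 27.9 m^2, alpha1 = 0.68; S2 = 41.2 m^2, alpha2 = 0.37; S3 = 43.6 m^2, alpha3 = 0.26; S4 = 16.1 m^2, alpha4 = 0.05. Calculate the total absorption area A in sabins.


Given surfaces:
  Surface 1: 27.9 * 0.68 = 18.972
  Surface 2: 41.2 * 0.37 = 15.244
  Surface 3: 43.6 * 0.26 = 11.336
  Surface 4: 16.1 * 0.05 = 0.805
Formula: A = sum(Si * alpha_i)
A = 18.972 + 15.244 + 11.336 + 0.805
A = 46.36

46.36 sabins


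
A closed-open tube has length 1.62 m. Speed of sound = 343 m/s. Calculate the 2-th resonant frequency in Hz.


Given values:
  Tube type: closed-open, L = 1.62 m, c = 343 m/s, n = 2
Formula: f_n = (2n - 1) * c / (4 * L)
Compute 2n - 1 = 2*2 - 1 = 3
Compute 4 * L = 4 * 1.62 = 6.48
f = 3 * 343 / 6.48
f = 158.8

158.8 Hz


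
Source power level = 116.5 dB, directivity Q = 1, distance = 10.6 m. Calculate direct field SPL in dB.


Given values:
  Lw = 116.5 dB, Q = 1, r = 10.6 m
Formula: SPL = Lw + 10 * log10(Q / (4 * pi * r^2))
Compute 4 * pi * r^2 = 4 * pi * 10.6^2 = 1411.9574
Compute Q / denom = 1 / 1411.9574 = 0.00070824
Compute 10 * log10(0.00070824) = -31.4982
SPL = 116.5 + (-31.4982) = 85.0

85.0 dB


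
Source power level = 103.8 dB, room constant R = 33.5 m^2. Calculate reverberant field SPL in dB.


Given values:
  Lw = 103.8 dB, R = 33.5 m^2
Formula: SPL = Lw + 10 * log10(4 / R)
Compute 4 / R = 4 / 33.5 = 0.119403
Compute 10 * log10(0.119403) = -9.2298
SPL = 103.8 + (-9.2298) = 94.57

94.57 dB


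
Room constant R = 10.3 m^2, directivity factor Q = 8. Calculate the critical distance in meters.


Given values:
  R = 10.3 m^2, Q = 8
Formula: d_c = 0.141 * sqrt(Q * R)
Compute Q * R = 8 * 10.3 = 82.4
Compute sqrt(82.4) = 9.0774
d_c = 0.141 * 9.0774 = 1.28

1.28 m


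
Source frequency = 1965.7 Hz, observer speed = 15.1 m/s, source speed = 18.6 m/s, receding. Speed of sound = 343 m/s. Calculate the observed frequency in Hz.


Given values:
  f_s = 1965.7 Hz, v_o = 15.1 m/s, v_s = 18.6 m/s
  Direction: receding
Formula: f_o = f_s * (c - v_o) / (c + v_s)
Numerator: c - v_o = 343 - 15.1 = 327.9
Denominator: c + v_s = 343 + 18.6 = 361.6
f_o = 1965.7 * 327.9 / 361.6 = 1782.5

1782.5 Hz


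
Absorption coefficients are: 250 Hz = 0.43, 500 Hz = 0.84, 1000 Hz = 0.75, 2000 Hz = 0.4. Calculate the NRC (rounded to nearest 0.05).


Given values:
  a_250 = 0.43, a_500 = 0.84
  a_1000 = 0.75, a_2000 = 0.4
Formula: NRC = (a250 + a500 + a1000 + a2000) / 4
Sum = 0.43 + 0.84 + 0.75 + 0.4 = 2.42
NRC = 2.42 / 4 = 0.605
Rounded to nearest 0.05: 0.6

0.6


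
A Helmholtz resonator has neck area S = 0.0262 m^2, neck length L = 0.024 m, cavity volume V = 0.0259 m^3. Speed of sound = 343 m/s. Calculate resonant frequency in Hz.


Given values:
  S = 0.0262 m^2, L = 0.024 m, V = 0.0259 m^3, c = 343 m/s
Formula: f = (c / (2*pi)) * sqrt(S / (V * L))
Compute V * L = 0.0259 * 0.024 = 0.0006216
Compute S / (V * L) = 0.0262 / 0.0006216 = 42.1493
Compute sqrt(42.1493) = 6.492249
Compute c / (2*pi) = 343 / 6.283185 = 54.590148
f = 54.590148 * 6.492249 = 354.41

354.41 Hz


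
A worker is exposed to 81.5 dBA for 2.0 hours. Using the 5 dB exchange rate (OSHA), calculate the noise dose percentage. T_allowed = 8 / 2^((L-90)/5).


Given values:
  L = 81.5 dBA, T = 2.0 hours
Formula: T_allowed = 8 / 2^((L - 90) / 5)
Compute exponent: (81.5 - 90) / 5 = -1.7
Compute 2^(-1.7) = 0.307786
T_allowed = 8 / 0.307786 = 25.992085 hours
Dose = (T / T_allowed) * 100
Dose = (2.0 / 25.992085) * 100 = 7.69

7.69 %


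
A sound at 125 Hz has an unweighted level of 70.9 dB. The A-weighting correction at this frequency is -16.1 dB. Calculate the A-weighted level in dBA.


Given values:
  SPL = 70.9 dB
  A-weighting at 125 Hz = -16.1 dB
Formula: L_A = SPL + A_weight
L_A = 70.9 + (-16.1)
L_A = 54.8

54.8 dBA


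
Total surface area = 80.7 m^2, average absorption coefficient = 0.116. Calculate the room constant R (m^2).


Given values:
  S = 80.7 m^2, alpha = 0.116
Formula: R = S * alpha / (1 - alpha)
Numerator: 80.7 * 0.116 = 9.3612
Denominator: 1 - 0.116 = 0.884
R = 9.3612 / 0.884 = 10.59

10.59 m^2


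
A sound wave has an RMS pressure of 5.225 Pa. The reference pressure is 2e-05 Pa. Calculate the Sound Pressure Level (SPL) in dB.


Given values:
  p = 5.225 Pa
  p_ref = 2e-05 Pa
Formula: SPL = 20 * log10(p / p_ref)
Compute ratio: p / p_ref = 5.225 / 2e-05 = 261250
Compute log10: log10(261250) = 5.417056
Multiply: SPL = 20 * 5.417056 = 108.34

108.34 dB


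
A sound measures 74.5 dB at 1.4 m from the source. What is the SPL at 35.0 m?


Given values:
  SPL1 = 74.5 dB, r1 = 1.4 m, r2 = 35.0 m
Formula: SPL2 = SPL1 - 20 * log10(r2 / r1)
Compute ratio: r2 / r1 = 35.0 / 1.4 = 25.0
Compute log10: log10(25.0) = 1.39794
Compute drop: 20 * 1.39794 = 27.9588
SPL2 = 74.5 - 27.9588 = 46.54

46.54 dB


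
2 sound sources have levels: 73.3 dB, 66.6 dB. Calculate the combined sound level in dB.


Formula: L_total = 10 * log10( sum(10^(Li/10)) )
  Source 1: 10^(73.3/10) = 21379620.895
  Source 2: 10^(66.6/10) = 4570881.8961
Sum of linear values = 25950502.7911
L_total = 10 * log10(25950502.7911) = 74.14

74.14 dB


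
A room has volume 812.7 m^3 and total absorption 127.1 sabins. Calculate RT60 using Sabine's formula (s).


Given values:
  V = 812.7 m^3
  A = 127.1 sabins
Formula: RT60 = 0.161 * V / A
Numerator: 0.161 * 812.7 = 130.8447
RT60 = 130.8447 / 127.1 = 1.029

1.029 s


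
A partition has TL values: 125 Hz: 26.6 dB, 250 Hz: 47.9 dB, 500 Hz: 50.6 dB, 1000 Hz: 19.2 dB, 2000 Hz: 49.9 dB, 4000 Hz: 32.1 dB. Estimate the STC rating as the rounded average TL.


Given TL values at each frequency:
  125 Hz: 26.6 dB
  250 Hz: 47.9 dB
  500 Hz: 50.6 dB
  1000 Hz: 19.2 dB
  2000 Hz: 49.9 dB
  4000 Hz: 32.1 dB
Formula: STC ~ round(average of TL values)
Sum = 26.6 + 47.9 + 50.6 + 19.2 + 49.9 + 32.1 = 226.3
Average = 226.3 / 6 = 37.72
Rounded: 38

38


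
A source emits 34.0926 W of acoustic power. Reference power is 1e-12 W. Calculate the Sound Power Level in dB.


Given values:
  W = 34.0926 W
  W_ref = 1e-12 W
Formula: SWL = 10 * log10(W / W_ref)
Compute ratio: W / W_ref = 34092600000000
Compute log10: log10(34092600000000) = 13.53266
Multiply: SWL = 10 * 13.53266 = 135.33

135.33 dB


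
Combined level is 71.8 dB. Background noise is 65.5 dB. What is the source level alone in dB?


Given values:
  L_total = 71.8 dB, L_bg = 65.5 dB
Formula: L_source = 10 * log10(10^(L_total/10) - 10^(L_bg/10))
Convert to linear:
  10^(71.8/10) = 15135612.4844
  10^(65.5/10) = 3548133.8923
Difference: 15135612.4844 - 3548133.8923 = 11587478.5921
L_source = 10 * log10(11587478.5921) = 70.64

70.64 dB


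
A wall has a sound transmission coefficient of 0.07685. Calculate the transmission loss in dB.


Given values:
  tau = 0.07685
Formula: TL = 10 * log10(1 / tau)
Compute 1 / tau = 1 / 0.07685 = 13.0124
Compute log10(13.0124) = 1.114357
TL = 10 * 1.114357 = 11.14

11.14 dB


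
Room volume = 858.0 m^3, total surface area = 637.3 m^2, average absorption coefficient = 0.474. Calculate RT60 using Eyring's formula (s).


Given values:
  V = 858.0 m^3, S = 637.3 m^2, alpha = 0.474
Formula: RT60 = 0.161 * V / (-S * ln(1 - alpha))
Compute ln(1 - 0.474) = ln(0.526) = -0.642454
Denominator: -637.3 * -0.642454 = 409.4359
Numerator: 0.161 * 858.0 = 138.138
RT60 = 138.138 / 409.4359 = 0.337

0.337 s


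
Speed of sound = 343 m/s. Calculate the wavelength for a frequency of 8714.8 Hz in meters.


Given values:
  c = 343 m/s, f = 8714.8 Hz
Formula: lambda = c / f
lambda = 343 / 8714.8
lambda = 0.0394

0.0394 m


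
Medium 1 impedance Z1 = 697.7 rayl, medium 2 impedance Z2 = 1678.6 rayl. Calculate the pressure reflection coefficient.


Given values:
  Z1 = 697.7 rayl, Z2 = 1678.6 rayl
Formula: R = (Z2 - Z1) / (Z2 + Z1)
Numerator: Z2 - Z1 = 1678.6 - 697.7 = 980.9
Denominator: Z2 + Z1 = 1678.6 + 697.7 = 2376.3
R = 980.9 / 2376.3 = 0.4128

0.4128


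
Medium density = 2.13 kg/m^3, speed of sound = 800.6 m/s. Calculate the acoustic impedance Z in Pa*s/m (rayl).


Given values:
  rho = 2.13 kg/m^3
  c = 800.6 m/s
Formula: Z = rho * c
Z = 2.13 * 800.6
Z = 1705.28

1705.28 rayl


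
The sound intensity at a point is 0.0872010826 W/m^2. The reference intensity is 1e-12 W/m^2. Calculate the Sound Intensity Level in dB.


Given values:
  I = 0.0872010826 W/m^2
  I_ref = 1e-12 W/m^2
Formula: SIL = 10 * log10(I / I_ref)
Compute ratio: I / I_ref = 87201082600
Compute log10: log10(87201082600) = 10.940522
Multiply: SIL = 10 * 10.940522 = 109.41

109.41 dB


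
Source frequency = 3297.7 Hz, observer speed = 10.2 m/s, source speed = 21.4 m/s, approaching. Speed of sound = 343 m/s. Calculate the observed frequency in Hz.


Given values:
  f_s = 3297.7 Hz, v_o = 10.2 m/s, v_s = 21.4 m/s
  Direction: approaching
Formula: f_o = f_s * (c + v_o) / (c - v_s)
Numerator: c + v_o = 343 + 10.2 = 353.2
Denominator: c - v_s = 343 - 21.4 = 321.6
f_o = 3297.7 * 353.2 / 321.6 = 3621.73

3621.73 Hz


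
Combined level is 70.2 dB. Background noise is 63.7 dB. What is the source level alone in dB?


Given values:
  L_total = 70.2 dB, L_bg = 63.7 dB
Formula: L_source = 10 * log10(10^(L_total/10) - 10^(L_bg/10))
Convert to linear:
  10^(70.2/10) = 10471285.4805
  10^(63.7/10) = 2344228.8153
Difference: 10471285.4805 - 2344228.8153 = 8127056.6652
L_source = 10 * log10(8127056.6652) = 69.1

69.1 dB


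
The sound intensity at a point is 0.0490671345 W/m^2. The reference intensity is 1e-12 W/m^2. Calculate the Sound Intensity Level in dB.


Given values:
  I = 0.0490671345 W/m^2
  I_ref = 1e-12 W/m^2
Formula: SIL = 10 * log10(I / I_ref)
Compute ratio: I / I_ref = 49067134500
Compute log10: log10(49067134500) = 10.690791
Multiply: SIL = 10 * 10.690791 = 106.91

106.91 dB


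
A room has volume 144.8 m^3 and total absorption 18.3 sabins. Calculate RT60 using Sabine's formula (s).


Given values:
  V = 144.8 m^3
  A = 18.3 sabins
Formula: RT60 = 0.161 * V / A
Numerator: 0.161 * 144.8 = 23.3128
RT60 = 23.3128 / 18.3 = 1.274

1.274 s


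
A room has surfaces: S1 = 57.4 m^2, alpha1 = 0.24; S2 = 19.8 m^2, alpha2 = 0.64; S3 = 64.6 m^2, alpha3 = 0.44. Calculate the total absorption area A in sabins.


Given surfaces:
  Surface 1: 57.4 * 0.24 = 13.776
  Surface 2: 19.8 * 0.64 = 12.672
  Surface 3: 64.6 * 0.44 = 28.424
Formula: A = sum(Si * alpha_i)
A = 13.776 + 12.672 + 28.424
A = 54.87

54.87 sabins


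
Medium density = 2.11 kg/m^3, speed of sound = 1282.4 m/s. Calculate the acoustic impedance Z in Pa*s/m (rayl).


Given values:
  rho = 2.11 kg/m^3
  c = 1282.4 m/s
Formula: Z = rho * c
Z = 2.11 * 1282.4
Z = 2705.86

2705.86 rayl


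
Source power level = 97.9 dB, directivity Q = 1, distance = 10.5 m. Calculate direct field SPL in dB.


Given values:
  Lw = 97.9 dB, Q = 1, r = 10.5 m
Formula: SPL = Lw + 10 * log10(Q / (4 * pi * r^2))
Compute 4 * pi * r^2 = 4 * pi * 10.5^2 = 1385.4424
Compute Q / denom = 1 / 1385.4424 = 0.00072179
Compute 10 * log10(0.00072179) = -31.4159
SPL = 97.9 + (-31.4159) = 66.48

66.48 dB


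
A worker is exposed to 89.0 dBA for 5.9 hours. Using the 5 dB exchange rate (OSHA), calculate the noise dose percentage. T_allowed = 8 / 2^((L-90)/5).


Given values:
  L = 89.0 dBA, T = 5.9 hours
Formula: T_allowed = 8 / 2^((L - 90) / 5)
Compute exponent: (89.0 - 90) / 5 = -0.2
Compute 2^(-0.2) = 0.870551
T_allowed = 8 / 0.870551 = 9.189582 hours
Dose = (T / T_allowed) * 100
Dose = (5.9 / 9.189582) * 100 = 64.2

64.2 %


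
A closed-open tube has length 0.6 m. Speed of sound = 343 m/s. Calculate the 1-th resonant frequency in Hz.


Given values:
  Tube type: closed-open, L = 0.6 m, c = 343 m/s, n = 1
Formula: f_n = (2n - 1) * c / (4 * L)
Compute 2n - 1 = 2*1 - 1 = 1
Compute 4 * L = 4 * 0.6 = 2.4
f = 1 * 343 / 2.4
f = 142.92

142.92 Hz


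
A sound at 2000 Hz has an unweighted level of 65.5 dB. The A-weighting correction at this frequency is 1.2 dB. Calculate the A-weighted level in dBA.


Given values:
  SPL = 65.5 dB
  A-weighting at 2000 Hz = 1.2 dB
Formula: L_A = SPL + A_weight
L_A = 65.5 + (1.2)
L_A = 66.7

66.7 dBA


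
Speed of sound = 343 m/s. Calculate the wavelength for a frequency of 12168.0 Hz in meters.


Given values:
  c = 343 m/s, f = 12168.0 Hz
Formula: lambda = c / f
lambda = 343 / 12168.0
lambda = 0.0282

0.0282 m


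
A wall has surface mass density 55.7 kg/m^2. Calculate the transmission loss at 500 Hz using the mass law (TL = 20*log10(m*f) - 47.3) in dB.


Given values:
  m = 55.7 kg/m^2, f = 500 Hz
Formula: TL = 20 * log10(m * f) - 47.3
Compute m * f = 55.7 * 500 = 27850.0
Compute log10(27850.0) = 4.444825
Compute 20 * 4.444825 = 88.8965
TL = 88.8965 - 47.3 = 41.6

41.6 dB


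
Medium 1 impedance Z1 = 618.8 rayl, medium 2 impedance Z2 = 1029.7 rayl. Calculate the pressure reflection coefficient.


Given values:
  Z1 = 618.8 rayl, Z2 = 1029.7 rayl
Formula: R = (Z2 - Z1) / (Z2 + Z1)
Numerator: Z2 - Z1 = 1029.7 - 618.8 = 410.9
Denominator: Z2 + Z1 = 1029.7 + 618.8 = 1648.5
R = 410.9 / 1648.5 = 0.2493

0.2493


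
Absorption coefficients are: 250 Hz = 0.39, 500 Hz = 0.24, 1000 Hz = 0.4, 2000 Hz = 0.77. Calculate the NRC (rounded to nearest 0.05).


Given values:
  a_250 = 0.39, a_500 = 0.24
  a_1000 = 0.4, a_2000 = 0.77
Formula: NRC = (a250 + a500 + a1000 + a2000) / 4
Sum = 0.39 + 0.24 + 0.4 + 0.77 = 1.8
NRC = 1.8 / 4 = 0.45
Rounded to nearest 0.05: 0.45

0.45


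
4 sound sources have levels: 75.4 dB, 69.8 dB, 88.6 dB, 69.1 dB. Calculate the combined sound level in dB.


Formula: L_total = 10 * log10( sum(10^(Li/10)) )
  Source 1: 10^(75.4/10) = 34673685.0453
  Source 2: 10^(69.8/10) = 9549925.8602
  Source 3: 10^(88.6/10) = 724435960.075
  Source 4: 10^(69.1/10) = 8128305.1616
Sum of linear values = 776787876.1421
L_total = 10 * log10(776787876.1421) = 88.9

88.9 dB


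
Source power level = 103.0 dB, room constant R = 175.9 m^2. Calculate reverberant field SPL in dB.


Given values:
  Lw = 103.0 dB, R = 175.9 m^2
Formula: SPL = Lw + 10 * log10(4 / R)
Compute 4 / R = 4 / 175.9 = 0.02274
Compute 10 * log10(0.02274) = -16.4321
SPL = 103.0 + (-16.4321) = 86.57

86.57 dB


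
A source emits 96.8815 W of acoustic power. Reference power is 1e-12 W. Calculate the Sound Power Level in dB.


Given values:
  W = 96.8815 W
  W_ref = 1e-12 W
Formula: SWL = 10 * log10(W / W_ref)
Compute ratio: W / W_ref = 96881500000000
Compute log10: log10(96881500000000) = 13.986241
Multiply: SWL = 10 * 13.986241 = 139.86

139.86 dB


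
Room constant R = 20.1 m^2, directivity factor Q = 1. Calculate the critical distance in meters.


Given values:
  R = 20.1 m^2, Q = 1
Formula: d_c = 0.141 * sqrt(Q * R)
Compute Q * R = 1 * 20.1 = 20.1
Compute sqrt(20.1) = 4.4833
d_c = 0.141 * 4.4833 = 0.632

0.632 m


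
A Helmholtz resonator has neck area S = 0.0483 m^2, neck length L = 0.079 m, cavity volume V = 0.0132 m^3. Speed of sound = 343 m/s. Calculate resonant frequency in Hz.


Given values:
  S = 0.0483 m^2, L = 0.079 m, V = 0.0132 m^3, c = 343 m/s
Formula: f = (c / (2*pi)) * sqrt(S / (V * L))
Compute V * L = 0.0132 * 0.079 = 0.0010428
Compute S / (V * L) = 0.0483 / 0.0010428 = 46.3176
Compute sqrt(46.3176) = 6.805703
Compute c / (2*pi) = 343 / 6.283185 = 54.590148
f = 54.590148 * 6.805703 = 371.52

371.52 Hz


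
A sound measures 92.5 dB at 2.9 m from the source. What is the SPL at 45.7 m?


Given values:
  SPL1 = 92.5 dB, r1 = 2.9 m, r2 = 45.7 m
Formula: SPL2 = SPL1 - 20 * log10(r2 / r1)
Compute ratio: r2 / r1 = 45.7 / 2.9 = 15.7586
Compute log10: log10(15.7586) = 1.197518
Compute drop: 20 * 1.197518 = 23.9504
SPL2 = 92.5 - 23.9504 = 68.55

68.55 dB


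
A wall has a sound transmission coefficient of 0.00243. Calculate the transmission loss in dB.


Given values:
  tau = 0.00243
Formula: TL = 10 * log10(1 / tau)
Compute 1 / tau = 1 / 0.00243 = 411.5226
Compute log10(411.5226) = 2.614394
TL = 10 * 2.614394 = 26.14

26.14 dB


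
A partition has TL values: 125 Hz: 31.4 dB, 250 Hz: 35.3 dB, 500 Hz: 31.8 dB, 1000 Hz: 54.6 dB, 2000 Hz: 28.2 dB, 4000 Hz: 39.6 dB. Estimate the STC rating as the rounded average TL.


Given TL values at each frequency:
  125 Hz: 31.4 dB
  250 Hz: 35.3 dB
  500 Hz: 31.8 dB
  1000 Hz: 54.6 dB
  2000 Hz: 28.2 dB
  4000 Hz: 39.6 dB
Formula: STC ~ round(average of TL values)
Sum = 31.4 + 35.3 + 31.8 + 54.6 + 28.2 + 39.6 = 220.9
Average = 220.9 / 6 = 36.82
Rounded: 37

37


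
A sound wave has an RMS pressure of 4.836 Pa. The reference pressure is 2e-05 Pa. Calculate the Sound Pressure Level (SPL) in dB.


Given values:
  p = 4.836 Pa
  p_ref = 2e-05 Pa
Formula: SPL = 20 * log10(p / p_ref)
Compute ratio: p / p_ref = 4.836 / 2e-05 = 241800
Compute log10: log10(241800) = 5.383456
Multiply: SPL = 20 * 5.383456 = 107.67

107.67 dB


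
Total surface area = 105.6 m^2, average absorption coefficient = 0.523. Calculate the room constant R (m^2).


Given values:
  S = 105.6 m^2, alpha = 0.523
Formula: R = S * alpha / (1 - alpha)
Numerator: 105.6 * 0.523 = 55.2288
Denominator: 1 - 0.523 = 0.477
R = 55.2288 / 0.477 = 115.78

115.78 m^2


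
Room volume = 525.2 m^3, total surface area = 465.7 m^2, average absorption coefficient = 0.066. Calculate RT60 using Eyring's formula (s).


Given values:
  V = 525.2 m^3, S = 465.7 m^2, alpha = 0.066
Formula: RT60 = 0.161 * V / (-S * ln(1 - alpha))
Compute ln(1 - 0.066) = ln(0.934) = -0.068279
Denominator: -465.7 * -0.068279 = 31.7975
Numerator: 0.161 * 525.2 = 84.5572
RT60 = 84.5572 / 31.7975 = 2.659

2.659 s


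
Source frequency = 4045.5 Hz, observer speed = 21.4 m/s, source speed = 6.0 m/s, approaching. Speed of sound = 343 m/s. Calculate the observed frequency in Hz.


Given values:
  f_s = 4045.5 Hz, v_o = 21.4 m/s, v_s = 6.0 m/s
  Direction: approaching
Formula: f_o = f_s * (c + v_o) / (c - v_s)
Numerator: c + v_o = 343 + 21.4 = 364.4
Denominator: c - v_s = 343 - 6.0 = 337.0
f_o = 4045.5 * 364.4 / 337.0 = 4374.42

4374.42 Hz


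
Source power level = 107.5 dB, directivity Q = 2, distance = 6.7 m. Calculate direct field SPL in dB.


Given values:
  Lw = 107.5 dB, Q = 2, r = 6.7 m
Formula: SPL = Lw + 10 * log10(Q / (4 * pi * r^2))
Compute 4 * pi * r^2 = 4 * pi * 6.7^2 = 564.1044
Compute Q / denom = 2 / 564.1044 = 0.00354544
Compute 10 * log10(0.00354544) = -24.5033
SPL = 107.5 + (-24.5033) = 83.0

83.0 dB


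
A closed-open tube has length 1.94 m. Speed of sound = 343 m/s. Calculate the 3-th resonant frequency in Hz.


Given values:
  Tube type: closed-open, L = 1.94 m, c = 343 m/s, n = 3
Formula: f_n = (2n - 1) * c / (4 * L)
Compute 2n - 1 = 2*3 - 1 = 5
Compute 4 * L = 4 * 1.94 = 7.76
f = 5 * 343 / 7.76
f = 221.01

221.01 Hz


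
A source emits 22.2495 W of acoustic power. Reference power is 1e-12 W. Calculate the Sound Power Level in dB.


Given values:
  W = 22.2495 W
  W_ref = 1e-12 W
Formula: SWL = 10 * log10(W / W_ref)
Compute ratio: W / W_ref = 22249500000000
Compute log10: log10(22249500000000) = 13.34732
Multiply: SWL = 10 * 13.34732 = 133.47

133.47 dB


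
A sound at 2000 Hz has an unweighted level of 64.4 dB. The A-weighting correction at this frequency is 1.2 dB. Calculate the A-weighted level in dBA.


Given values:
  SPL = 64.4 dB
  A-weighting at 2000 Hz = 1.2 dB
Formula: L_A = SPL + A_weight
L_A = 64.4 + (1.2)
L_A = 65.6

65.6 dBA


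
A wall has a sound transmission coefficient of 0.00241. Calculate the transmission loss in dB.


Given values:
  tau = 0.00241
Formula: TL = 10 * log10(1 / tau)
Compute 1 / tau = 1 / 0.00241 = 414.9378
Compute log10(414.9378) = 2.617983
TL = 10 * 2.617983 = 26.18

26.18 dB


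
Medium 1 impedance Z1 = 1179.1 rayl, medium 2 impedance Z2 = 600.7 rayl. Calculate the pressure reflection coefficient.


Given values:
  Z1 = 1179.1 rayl, Z2 = 600.7 rayl
Formula: R = (Z2 - Z1) / (Z2 + Z1)
Numerator: Z2 - Z1 = 600.7 - 1179.1 = -578.4
Denominator: Z2 + Z1 = 600.7 + 1179.1 = 1779.8
R = -578.4 / 1779.8 = -0.325

-0.325


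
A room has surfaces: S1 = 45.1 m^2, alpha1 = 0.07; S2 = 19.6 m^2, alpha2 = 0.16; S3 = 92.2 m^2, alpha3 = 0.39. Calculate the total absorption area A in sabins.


Given surfaces:
  Surface 1: 45.1 * 0.07 = 3.157
  Surface 2: 19.6 * 0.16 = 3.136
  Surface 3: 92.2 * 0.39 = 35.958
Formula: A = sum(Si * alpha_i)
A = 3.157 + 3.136 + 35.958
A = 42.25

42.25 sabins


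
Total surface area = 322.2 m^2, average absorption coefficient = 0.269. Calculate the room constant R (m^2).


Given values:
  S = 322.2 m^2, alpha = 0.269
Formula: R = S * alpha / (1 - alpha)
Numerator: 322.2 * 0.269 = 86.6718
Denominator: 1 - 0.269 = 0.731
R = 86.6718 / 0.731 = 118.57

118.57 m^2


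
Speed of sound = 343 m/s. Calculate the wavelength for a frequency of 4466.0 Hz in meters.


Given values:
  c = 343 m/s, f = 4466.0 Hz
Formula: lambda = c / f
lambda = 343 / 4466.0
lambda = 0.0768

0.0768 m


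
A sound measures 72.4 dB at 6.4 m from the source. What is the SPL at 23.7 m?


Given values:
  SPL1 = 72.4 dB, r1 = 6.4 m, r2 = 23.7 m
Formula: SPL2 = SPL1 - 20 * log10(r2 / r1)
Compute ratio: r2 / r1 = 23.7 / 6.4 = 3.7031
Compute log10: log10(3.7031) = 0.568565
Compute drop: 20 * 0.568565 = 11.3713
SPL2 = 72.4 - 11.3713 = 61.03

61.03 dB


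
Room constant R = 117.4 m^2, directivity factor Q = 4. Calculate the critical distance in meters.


Given values:
  R = 117.4 m^2, Q = 4
Formula: d_c = 0.141 * sqrt(Q * R)
Compute Q * R = 4 * 117.4 = 469.6
Compute sqrt(469.6) = 21.6703
d_c = 0.141 * 21.6703 = 3.056

3.056 m


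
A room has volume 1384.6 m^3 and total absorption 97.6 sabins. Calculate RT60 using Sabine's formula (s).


Given values:
  V = 1384.6 m^3
  A = 97.6 sabins
Formula: RT60 = 0.161 * V / A
Numerator: 0.161 * 1384.6 = 222.9206
RT60 = 222.9206 / 97.6 = 2.284

2.284 s


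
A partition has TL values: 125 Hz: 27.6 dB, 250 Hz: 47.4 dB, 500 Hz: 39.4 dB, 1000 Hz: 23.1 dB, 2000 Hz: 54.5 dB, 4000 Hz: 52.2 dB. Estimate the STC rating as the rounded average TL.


Given TL values at each frequency:
  125 Hz: 27.6 dB
  250 Hz: 47.4 dB
  500 Hz: 39.4 dB
  1000 Hz: 23.1 dB
  2000 Hz: 54.5 dB
  4000 Hz: 52.2 dB
Formula: STC ~ round(average of TL values)
Sum = 27.6 + 47.4 + 39.4 + 23.1 + 54.5 + 52.2 = 244.2
Average = 244.2 / 6 = 40.7
Rounded: 41

41
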